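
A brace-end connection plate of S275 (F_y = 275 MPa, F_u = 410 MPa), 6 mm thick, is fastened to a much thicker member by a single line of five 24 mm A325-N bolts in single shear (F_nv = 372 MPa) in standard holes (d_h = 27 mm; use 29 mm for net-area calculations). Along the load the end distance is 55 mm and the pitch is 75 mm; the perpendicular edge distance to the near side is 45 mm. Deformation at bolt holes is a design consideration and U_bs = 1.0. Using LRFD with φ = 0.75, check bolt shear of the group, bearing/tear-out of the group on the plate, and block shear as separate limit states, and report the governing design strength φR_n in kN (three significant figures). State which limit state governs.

Bolt shear: A_b = π·24²/4 = 452.4 mm²; R_n = 372 × 452.4 × 5 × 1 / 1000 = 841.4 kN → 0.75 × 841.4 = 631 kN.
Bearing: edge l_c = 41.5, r_n = 122.5 kN; interior l_c = 48, r_n = 141.7 kN; R_n = 122.5 + 4·141.7 = 689.3 kN → 517 kN.
Block shear: A_gv = 2130, A_nv = 1347, A_nt = 183 mm²; R_n = min(0.6F_uA_nv, 0.6F_yA_gv) + U_bs·F_u·A_nt = 406.4 kN → 305 kN.
Block shear governs: 305 kN.

305 kN (block shear governs)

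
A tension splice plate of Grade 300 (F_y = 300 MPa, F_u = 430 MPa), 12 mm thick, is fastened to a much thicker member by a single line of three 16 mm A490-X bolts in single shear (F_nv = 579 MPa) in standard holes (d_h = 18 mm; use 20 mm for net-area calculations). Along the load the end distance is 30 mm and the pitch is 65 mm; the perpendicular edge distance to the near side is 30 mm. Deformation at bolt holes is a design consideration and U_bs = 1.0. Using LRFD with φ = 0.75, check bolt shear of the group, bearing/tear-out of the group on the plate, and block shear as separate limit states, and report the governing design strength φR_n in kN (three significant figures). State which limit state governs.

Bolt shear: A_b = π·16²/4 = 201.1 mm²; R_n = 579 × 201.1 × 3 × 1 / 1000 = 349.2 kN → 0.75 × 349.2 = 262 kN.
Bearing: edge l_c = 21, r_n = 130 kN; interior l_c = 47, r_n = 198.1 kN; R_n = 130 + 2·198.1 = 526.3 kN → 395 kN.
Block shear: A_gv = 1920, A_nv = 1320, A_nt = 240 mm²; R_n = min(0.6F_uA_nv, 0.6F_yA_gv) + U_bs·F_u·A_nt = 443.8 kN → 333 kN.
Bolt shear governs: 262 kN.

262 kN (bolt shear governs)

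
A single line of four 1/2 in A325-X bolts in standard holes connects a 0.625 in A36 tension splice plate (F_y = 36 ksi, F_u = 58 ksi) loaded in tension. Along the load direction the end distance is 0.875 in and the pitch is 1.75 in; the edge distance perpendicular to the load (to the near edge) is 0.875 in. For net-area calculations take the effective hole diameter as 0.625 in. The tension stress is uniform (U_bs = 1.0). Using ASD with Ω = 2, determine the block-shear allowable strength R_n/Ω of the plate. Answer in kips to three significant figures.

Shear plane L_v = 0.875 + 3·1.75 = 6.125 in; A_gv = 6.125 × 0.625 = 3.828 in².
A_nv = (6.125 − 3.5·0.625) × 0.625 = 2.461 in².
A_nt = (0.875 − 0.5·0.625) × 0.625 = 0.3516 in².
0.6 F_u A_nv = 85.64 kips; 0.6 F_y A_gv = 82.69 kips → shear yielding governs the shear term.
R_n = 82.69 + 1.0 × 58 × 0.3516 = 103.1 kips.
Allowable strength R_n/Ω = 103.1 / 2 = 51.5 kips.

51.5 kips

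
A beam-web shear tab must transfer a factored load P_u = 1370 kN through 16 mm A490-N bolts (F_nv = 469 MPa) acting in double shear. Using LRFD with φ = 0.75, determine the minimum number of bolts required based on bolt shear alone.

A_b = π·16²/4 = 201.1 mm².
Per-bolt design strength φR_n = 0.75 × 469 × 201.1 × 2 / 1000 = 141.4 kN.
n ≥ 1370 / 141.4 = 9.686 → use 10 bolts.

10 bolts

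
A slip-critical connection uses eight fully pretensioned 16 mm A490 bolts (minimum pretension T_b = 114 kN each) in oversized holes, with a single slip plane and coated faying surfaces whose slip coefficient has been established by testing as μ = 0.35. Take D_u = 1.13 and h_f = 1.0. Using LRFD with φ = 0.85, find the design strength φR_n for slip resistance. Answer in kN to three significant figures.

R_n = μ · D_u · h_f · T_b · n_s · n_b = 0.35 × 1.13 × 1.0 × 114 × 1 × 8 = 360.7 kN.
Design strength φR_n = 0.85 × 360.7 = 307 kN.

307 kN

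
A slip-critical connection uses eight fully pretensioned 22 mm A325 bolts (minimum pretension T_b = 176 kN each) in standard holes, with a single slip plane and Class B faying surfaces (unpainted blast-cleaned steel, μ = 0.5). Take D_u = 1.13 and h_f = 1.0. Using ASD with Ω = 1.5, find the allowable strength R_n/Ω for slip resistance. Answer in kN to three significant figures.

R_n = μ · D_u · h_f · T_b · n_s · n_b = 0.5 × 1.13 × 1.0 × 176 × 1 × 8 = 795.5 kN.
Allowable strength R_n/Ω = 795.5 / 1.5 = 530 kN.

530 kN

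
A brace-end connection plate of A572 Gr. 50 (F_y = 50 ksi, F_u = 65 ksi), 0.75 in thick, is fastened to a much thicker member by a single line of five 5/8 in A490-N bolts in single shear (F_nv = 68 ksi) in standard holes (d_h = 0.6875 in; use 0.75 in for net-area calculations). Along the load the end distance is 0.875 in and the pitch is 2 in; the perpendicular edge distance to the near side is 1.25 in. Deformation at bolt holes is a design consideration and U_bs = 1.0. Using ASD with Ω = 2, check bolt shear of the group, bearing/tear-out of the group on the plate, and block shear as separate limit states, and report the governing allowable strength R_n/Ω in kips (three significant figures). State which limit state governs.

52.2 kips (bolt shear governs)

Bolt shear: A_b = π·0.625²/4 = 0.3068 in²; R_n = 68 × 0.3068 × 5 × 1 = 104.3 kips → 104.3 / 2 = 52.2 kips.
Bearing: edge l_c = 0.5312, r_n = 31.08 kips; interior l_c = 1.312, r_n = 73.12 kips; R_n = 31.08 + 4·73.12 = 323.6 kips → 162 kips.
Block shear: A_gv = 6.656, A_nv = 4.125, A_nt = 0.6562 in²; R_n = min(0.6F_uA_nv, 0.6F_yA_gv) + U_bs·F_u·A_nt = 203.5 kips → 102 kips.
Bolt shear governs: 52.2 kips.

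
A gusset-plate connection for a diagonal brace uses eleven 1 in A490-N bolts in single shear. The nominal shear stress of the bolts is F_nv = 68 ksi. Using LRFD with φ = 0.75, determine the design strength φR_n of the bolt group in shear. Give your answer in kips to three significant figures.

A_b = π × 1² / 4 = 0.7854 in².
R_n = F_nv · A_b · n · n_s = 68 × 0.7854 × 11 × 1 = 587.5 kips.
Design strength φR_n = 0.75 × 587.5 = 441 kips.

441 kips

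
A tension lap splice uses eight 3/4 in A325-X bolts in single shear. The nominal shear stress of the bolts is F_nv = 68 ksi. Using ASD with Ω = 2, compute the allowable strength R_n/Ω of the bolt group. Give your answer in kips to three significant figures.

120 kips

A_b = π × 0.75² / 4 = 0.4418 in².
R_n = F_nv · A_b · n · n_s = 68 × 0.4418 × 8 × 1 = 240.3 kips.
Allowable strength R_n/Ω = 240.3 / 2 = 120 kips.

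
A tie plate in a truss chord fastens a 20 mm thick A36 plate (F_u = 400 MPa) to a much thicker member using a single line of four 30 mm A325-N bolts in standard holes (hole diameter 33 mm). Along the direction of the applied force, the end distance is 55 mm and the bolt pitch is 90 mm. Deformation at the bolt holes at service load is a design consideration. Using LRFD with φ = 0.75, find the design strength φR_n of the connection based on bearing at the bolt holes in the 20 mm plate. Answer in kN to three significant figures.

1510 kN

Per bolt r_n = 1.2 l_c t F_u ≤ 2.4 d t F_u; upper limit = 2.4 × 30 × 20 × 400 / 1000 = 576 kN.
Edge bolt: l_c = 55 − 33/2 = 38.5 mm → 1.2 × 38.5 × 20 × 400 / 1000 = 369.6 → r_n = 369.6 kN.
Interior bolts: l_c = 90 − 33 = 57 mm → 1.2 × 57 × 20 × 400 / 1000 = 547.2 → r_n = 547.2 kN.
R_n = 1 × 369.6 + 3 × 547.2 = 2011 kN.
Design strength φR_n = 0.75 × 2011 = 1510 kN.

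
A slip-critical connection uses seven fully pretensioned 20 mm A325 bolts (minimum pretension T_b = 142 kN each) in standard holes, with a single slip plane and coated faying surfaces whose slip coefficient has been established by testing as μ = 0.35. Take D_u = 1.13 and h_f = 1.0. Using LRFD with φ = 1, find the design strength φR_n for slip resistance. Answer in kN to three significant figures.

R_n = μ · D_u · h_f · T_b · n_s · n_b = 0.35 × 1.13 × 1.0 × 142 × 1 × 7 = 393.1 kN.
Design strength φR_n = 1 × 393.1 = 393 kN.

393 kN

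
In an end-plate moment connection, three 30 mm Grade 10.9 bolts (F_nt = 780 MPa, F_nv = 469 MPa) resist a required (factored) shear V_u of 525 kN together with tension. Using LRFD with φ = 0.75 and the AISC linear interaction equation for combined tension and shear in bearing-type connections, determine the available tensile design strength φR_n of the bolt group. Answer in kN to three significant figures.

A_b = π·30²/4 = 706.9 mm²; f_rv = 525 × 1000 / (3 × 706.9) = 247.6 MPa.
F'_nt = 1.3 F_nt − (F_nt / φF_nv) f_rv = 1.3·780 − (780/(0.75·469))·247.6 = 465 MPa, capped at F_nt → F'_nt = 465 MPa.
R_n = F'_nt · A_b · n = 465 × 706.9 × 3 / 1000 = 986.1 kN.
Design strength φR_n = 0.75 × 986.1 = 740 kN.

740 kN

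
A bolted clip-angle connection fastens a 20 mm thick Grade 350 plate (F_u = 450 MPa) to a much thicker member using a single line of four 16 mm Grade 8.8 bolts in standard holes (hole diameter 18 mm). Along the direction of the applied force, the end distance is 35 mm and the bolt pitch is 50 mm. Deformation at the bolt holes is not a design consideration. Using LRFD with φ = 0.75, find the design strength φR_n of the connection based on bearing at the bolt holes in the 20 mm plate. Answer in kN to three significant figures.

1240 kN

Per bolt r_n = 1.5 l_c t F_u ≤ 3.0 d t F_u; upper limit = 3.0 × 16 × 20 × 450 / 1000 = 432 kN.
Edge bolt: l_c = 35 − 18/2 = 26 mm → 1.5 × 26 × 20 × 450 / 1000 = 351 → r_n = 351 kN.
Interior bolts: l_c = 50 − 18 = 32 mm → 1.5 × 32 × 20 × 450 / 1000 = 432 → r_n = 432 kN.
R_n = 1 × 351 + 3 × 432 = 1647 kN.
Design strength φR_n = 0.75 × 1647 = 1240 kN.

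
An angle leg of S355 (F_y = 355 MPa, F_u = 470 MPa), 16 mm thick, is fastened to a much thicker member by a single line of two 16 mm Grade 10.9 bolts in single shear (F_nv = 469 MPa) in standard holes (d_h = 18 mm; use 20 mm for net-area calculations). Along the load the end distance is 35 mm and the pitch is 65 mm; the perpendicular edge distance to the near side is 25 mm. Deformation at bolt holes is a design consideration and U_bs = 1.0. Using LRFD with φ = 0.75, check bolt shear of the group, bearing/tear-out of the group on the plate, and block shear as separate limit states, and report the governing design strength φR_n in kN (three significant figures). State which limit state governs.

Bolt shear: A_b = π·16²/4 = 201.1 mm²; R_n = 469 × 201.1 × 2 × 1 / 1000 = 188.6 kN → 0.75 × 188.6 = 141 kN.
Bearing: edge l_c = 26, r_n = 234.6 kN; interior l_c = 47, r_n = 288.8 kN; R_n = 234.6 + 1·288.8 = 523.4 kN → 393 kN.
Block shear: A_gv = 1600, A_nv = 1120, A_nt = 240 mm²; R_n = min(0.6F_uA_nv, 0.6F_yA_gv) + U_bs·F_u·A_nt = 428.6 kN → 321 kN.
Bolt shear governs: 141 kN.

141 kN (bolt shear governs)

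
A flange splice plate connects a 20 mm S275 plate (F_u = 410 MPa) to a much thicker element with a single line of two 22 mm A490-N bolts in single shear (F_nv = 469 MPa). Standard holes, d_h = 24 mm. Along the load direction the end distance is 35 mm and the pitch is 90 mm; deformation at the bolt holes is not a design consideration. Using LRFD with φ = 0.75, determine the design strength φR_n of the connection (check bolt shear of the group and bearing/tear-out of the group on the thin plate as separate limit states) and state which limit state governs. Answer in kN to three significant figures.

Bolt shear: A_b = π·22²/4 = 380.1 mm²; R_n = 469 × 380.1 × 2 × 1 / 1000 = 356.6 kN → 0.75 × 356.6 = 267 kN.
Bearing (1.5 l_c t F_u ≤ 3.0 d t F_u): upper limit = 3.0·22·20·410 / 1000 = 541.2 kN.
  Edge l_c = 35 − 24/2 = 23 → r_n = 282.9 kN; interior l_c = 90 − 24 = 66 → r_n = 541.2 kN.
  R_n,bearing = 1·282.9 + 1·541.2 = 824.1 kN → 0.75 × 824.1 = 618 kN.
Bolt shear governs: 267 kN.

267 kN (bolt shear governs)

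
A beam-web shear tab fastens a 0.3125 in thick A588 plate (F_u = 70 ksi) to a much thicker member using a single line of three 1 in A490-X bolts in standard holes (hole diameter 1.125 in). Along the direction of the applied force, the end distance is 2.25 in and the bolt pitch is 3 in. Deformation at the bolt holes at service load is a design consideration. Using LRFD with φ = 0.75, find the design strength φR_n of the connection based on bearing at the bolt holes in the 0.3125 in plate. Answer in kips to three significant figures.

107 kips

Per bolt r_n = 1.2 l_c t F_u ≤ 2.4 d t F_u; upper limit = 2.4 × 1 × 0.3125 × 70 = 52.5 kips.
Edge bolt: l_c = 2.25 − 1.125/2 = 1.688 in → 1.2 × 1.688 × 0.3125 × 70 = 44.3 → r_n = 44.3 kips.
Interior bolts: l_c = 3 − 1.125 = 1.875 in → 1.2 × 1.875 × 0.3125 × 70 = 49.22 → r_n = 49.22 kips.
R_n = 1 × 44.3 + 2 × 49.22 = 142.7 kips.
Design strength φR_n = 0.75 × 142.7 = 107 kips.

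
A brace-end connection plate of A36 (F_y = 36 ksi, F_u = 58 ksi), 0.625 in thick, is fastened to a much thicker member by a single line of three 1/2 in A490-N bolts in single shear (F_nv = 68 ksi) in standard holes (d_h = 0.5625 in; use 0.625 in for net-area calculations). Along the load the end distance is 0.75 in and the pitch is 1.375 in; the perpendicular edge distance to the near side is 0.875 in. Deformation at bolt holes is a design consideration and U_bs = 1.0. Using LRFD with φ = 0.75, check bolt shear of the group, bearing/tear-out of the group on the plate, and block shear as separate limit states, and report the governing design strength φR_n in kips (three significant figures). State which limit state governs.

Bolt shear: A_b = π·0.5²/4 = 0.1963 in²; R_n = 68 × 0.1963 × 3 × 1 = 40.06 kips → 0.75 × 40.06 = 30 kips.
Bearing: edge l_c = 0.4688, r_n = 20.39 kips; interior l_c = 0.8125, r_n = 35.34 kips; R_n = 20.39 + 2·35.34 = 91.08 kips → 68.3 kips.
Block shear: A_gv = 2.188, A_nv = 1.211, A_nt = 0.3516 in²; R_n = min(0.6F_uA_nv, 0.6F_yA_gv) + U_bs·F_u·A_nt = 62.53 kips → 46.9 kips.
Bolt shear governs: 30 kips.

30 kips (bolt shear governs)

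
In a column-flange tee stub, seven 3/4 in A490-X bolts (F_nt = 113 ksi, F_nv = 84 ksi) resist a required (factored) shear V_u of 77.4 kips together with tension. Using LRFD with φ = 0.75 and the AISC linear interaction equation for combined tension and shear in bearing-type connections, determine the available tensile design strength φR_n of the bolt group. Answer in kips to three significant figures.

A_b = π·0.75²/4 = 0.4418 in²; f_rv = 77.4 / (7 × 0.4418) = 25.03 ksi.
F'_nt = 1.3 F_nt − (F_nt / φF_nv) f_rv = 1.3·113 − (113/(0.75·84))·25.03 = 102 ksi, capped at F_nt → F'_nt = 102 ksi.
R_n = F'_nt · A_b · n = 102 × 0.4418 × 7 = 315.5 kips.
Design strength φR_n = 0.75 × 315.5 = 237 kips.

237 kips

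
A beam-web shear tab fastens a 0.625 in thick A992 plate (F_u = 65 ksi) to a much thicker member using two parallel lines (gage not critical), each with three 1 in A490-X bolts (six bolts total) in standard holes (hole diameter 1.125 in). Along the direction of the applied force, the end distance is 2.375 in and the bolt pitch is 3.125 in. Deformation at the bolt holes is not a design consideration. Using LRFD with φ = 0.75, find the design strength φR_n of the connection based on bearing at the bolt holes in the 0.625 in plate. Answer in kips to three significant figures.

Per bolt r_n = 1.5 l_c t F_u ≤ 3.0 d t F_u; upper limit = 3.0 × 1 × 0.625 × 65 = 121.9 kips.
Edge bolt: l_c = 2.375 − 1.125/2 = 1.812 in → 1.5 × 1.812 × 0.625 × 65 = 110.4 → r_n = 110.4 kips.
Interior bolts: l_c = 3.125 − 1.125 = 2 in → 1.5 × 2 × 0.625 × 65 = 121.9 → r_n = 121.9 kips.
R_n = 2 × 110.4 + 4 × 121.9 = 708.4 kips.
Design strength φR_n = 0.75 × 708.4 = 531 kips.

531 kips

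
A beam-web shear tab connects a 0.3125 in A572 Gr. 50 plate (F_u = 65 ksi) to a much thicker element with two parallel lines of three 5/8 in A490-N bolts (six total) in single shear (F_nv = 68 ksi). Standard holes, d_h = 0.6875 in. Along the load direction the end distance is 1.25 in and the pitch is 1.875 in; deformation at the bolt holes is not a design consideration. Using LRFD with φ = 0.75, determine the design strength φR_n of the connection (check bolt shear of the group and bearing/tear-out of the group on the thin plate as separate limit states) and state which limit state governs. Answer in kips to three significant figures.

93.9 kips (bolt shear governs)

Bolt shear: A_b = π·0.625²/4 = 0.3068 in²; R_n = 68 × 0.3068 × 6 × 1 = 125.2 kips → 0.75 × 125.2 = 93.9 kips.
Bearing (1.5 l_c t F_u ≤ 3.0 d t F_u): upper limit = 3.0·0.625·0.3125·65 = 38.09 kips.
  Edge l_c = 1.25 − 0.6875/2 = 0.9062 → r_n = 27.61 kips; interior l_c = 1.875 − 0.6875 = 1.188 → r_n = 36.18 kips.
  R_n,bearing = 2·27.61 + 4·36.18 = 200 kips → 0.75 × 200 = 150 kips.
Bolt shear governs: 93.9 kips.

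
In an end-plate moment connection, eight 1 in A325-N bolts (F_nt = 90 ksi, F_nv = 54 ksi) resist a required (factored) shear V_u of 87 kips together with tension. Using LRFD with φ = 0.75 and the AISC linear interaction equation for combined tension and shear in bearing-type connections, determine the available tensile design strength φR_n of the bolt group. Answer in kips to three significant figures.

406 kips

A_b = π·1²/4 = 0.7854 in²; f_rv = 87 / (8 × 0.7854) = 13.85 ksi.
F'_nt = 1.3 F_nt − (F_nt / φF_nv) f_rv = 1.3·90 − (90/(0.75·54))·13.85 = 86.23 ksi, capped at F_nt → F'_nt = 86.23 ksi.
R_n = F'_nt · A_b · n = 86.23 × 0.7854 × 8 = 541.8 kips.
Design strength φR_n = 0.75 × 541.8 = 406 kips.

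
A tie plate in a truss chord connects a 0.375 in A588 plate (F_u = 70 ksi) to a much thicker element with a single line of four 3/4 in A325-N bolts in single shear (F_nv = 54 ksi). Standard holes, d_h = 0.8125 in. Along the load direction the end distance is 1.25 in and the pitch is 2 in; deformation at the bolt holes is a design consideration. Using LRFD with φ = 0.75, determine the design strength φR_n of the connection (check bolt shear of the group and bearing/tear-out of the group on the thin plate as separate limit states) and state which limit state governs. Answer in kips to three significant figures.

Bolt shear: A_b = π·0.75²/4 = 0.4418 in²; R_n = 54 × 0.4418 × 4 × 1 = 95.43 kips → 0.75 × 95.43 = 71.6 kips.
Bearing (1.2 l_c t F_u ≤ 2.4 d t F_u): upper limit = 2.4·0.75·0.375·70 = 47.25 kips.
  Edge l_c = 1.25 − 0.8125/2 = 0.8438 → r_n = 26.58 kips; interior l_c = 2 − 0.8125 = 1.188 → r_n = 37.41 kips.
  R_n,bearing = 1·26.58 + 3·37.41 = 138.8 kips → 0.75 × 138.8 = 104 kips.
Bolt shear governs: 71.6 kips.

71.6 kips (bolt shear governs)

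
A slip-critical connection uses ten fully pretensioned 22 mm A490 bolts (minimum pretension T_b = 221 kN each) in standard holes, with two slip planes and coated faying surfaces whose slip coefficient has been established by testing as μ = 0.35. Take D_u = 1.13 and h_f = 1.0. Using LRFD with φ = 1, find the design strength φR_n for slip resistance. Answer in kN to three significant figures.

R_n = μ · D_u · h_f · T_b · n_s · n_b = 0.35 × 1.13 × 1.0 × 221 × 2 × 10 = 1748 kN.
Design strength φR_n = 1 × 1748 = 1750 kN.

1750 kN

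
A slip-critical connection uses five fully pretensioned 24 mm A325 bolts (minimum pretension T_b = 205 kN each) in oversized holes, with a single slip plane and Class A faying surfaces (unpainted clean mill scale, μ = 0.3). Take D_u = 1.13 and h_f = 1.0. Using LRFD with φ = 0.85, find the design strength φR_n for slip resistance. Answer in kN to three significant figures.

R_n = μ · D_u · h_f · T_b · n_s · n_b = 0.3 × 1.13 × 1.0 × 205 × 1 × 5 = 347.5 kN.
Design strength φR_n = 0.85 × 347.5 = 295 kN.

295 kN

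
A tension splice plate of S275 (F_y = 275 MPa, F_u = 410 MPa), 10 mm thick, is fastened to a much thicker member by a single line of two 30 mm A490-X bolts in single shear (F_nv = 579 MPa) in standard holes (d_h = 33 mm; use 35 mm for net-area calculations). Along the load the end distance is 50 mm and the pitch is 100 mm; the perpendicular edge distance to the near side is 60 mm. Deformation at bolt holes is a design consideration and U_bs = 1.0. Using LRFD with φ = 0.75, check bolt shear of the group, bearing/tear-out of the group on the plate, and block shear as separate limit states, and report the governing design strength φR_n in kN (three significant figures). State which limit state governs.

311 kN (block shear governs)

Bolt shear: A_b = π·30²/4 = 706.9 mm²; R_n = 579 × 706.9 × 2 × 1 / 1000 = 818.5 kN → 0.75 × 818.5 = 614 kN.
Bearing: edge l_c = 33.5, r_n = 164.8 kN; interior l_c = 67, r_n = 295.2 kN; R_n = 164.8 + 1·295.2 = 460 kN → 345 kN.
Block shear: A_gv = 1500, A_nv = 975, A_nt = 425 mm²; R_n = min(0.6F_uA_nv, 0.6F_yA_gv) + U_bs·F_u·A_nt = 414.1 kN → 311 kN.
Block shear governs: 311 kN.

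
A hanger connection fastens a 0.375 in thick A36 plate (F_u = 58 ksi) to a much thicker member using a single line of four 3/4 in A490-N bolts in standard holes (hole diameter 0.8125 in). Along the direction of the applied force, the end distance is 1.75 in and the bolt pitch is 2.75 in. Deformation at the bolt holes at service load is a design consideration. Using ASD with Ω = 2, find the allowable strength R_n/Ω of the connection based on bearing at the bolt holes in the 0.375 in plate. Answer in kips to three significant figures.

Per bolt r_n = 1.2 l_c t F_u ≤ 2.4 d t F_u; upper limit = 2.4 × 0.75 × 0.375 × 58 = 39.15 kips.
Edge bolt: l_c = 1.75 − 0.8125/2 = 1.344 in → 1.2 × 1.344 × 0.375 × 58 = 35.07 → r_n = 35.07 kips.
Interior bolts: l_c = 2.75 − 0.8125 = 1.938 in → 1.2 × 1.938 × 0.375 × 58 = 50.57 → r_n = 39.15 kips.
R_n = 1 × 35.07 + 3 × 39.15 = 152.5 kips.
Allowable strength R_n/Ω = 152.5 / 2 = 76.3 kips.

76.3 kips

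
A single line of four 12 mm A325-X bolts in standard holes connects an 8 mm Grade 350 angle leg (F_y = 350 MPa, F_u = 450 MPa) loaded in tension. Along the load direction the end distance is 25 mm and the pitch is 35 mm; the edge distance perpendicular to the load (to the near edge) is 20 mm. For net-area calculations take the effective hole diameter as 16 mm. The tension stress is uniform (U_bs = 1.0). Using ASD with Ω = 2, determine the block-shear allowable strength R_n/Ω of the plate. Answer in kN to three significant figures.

Shear plane L_v = 25 + 3·35 = 130 mm; A_gv = 130 × 8 = 1040 mm².
A_nv = (130 − 3.5·16) × 8 = 592 mm².
A_nt = (20 − 0.5·16) × 8 = 96 mm².
0.6 F_u A_nv = 159.8 kN; 0.6 F_y A_gv = 218.4 kN → shear rupture governs the shear term.
R_n = 159.8 + 1.0 × 450 × 96 / 1000 = 203 kN.
Allowable strength R_n/Ω = 203 / 2 = 102 kN.

102 kN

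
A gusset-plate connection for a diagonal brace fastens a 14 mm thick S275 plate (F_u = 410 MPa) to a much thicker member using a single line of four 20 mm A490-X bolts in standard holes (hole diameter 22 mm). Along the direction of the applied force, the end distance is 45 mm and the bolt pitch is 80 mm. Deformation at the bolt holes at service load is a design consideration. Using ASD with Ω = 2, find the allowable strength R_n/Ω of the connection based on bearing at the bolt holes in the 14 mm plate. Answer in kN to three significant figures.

530 kN

Per bolt r_n = 1.2 l_c t F_u ≤ 2.4 d t F_u; upper limit = 2.4 × 20 × 14 × 410 / 1000 = 275.5 kN.
Edge bolt: l_c = 45 − 22/2 = 34 mm → 1.2 × 34 × 14 × 410 / 1000 = 234.2 → r_n = 234.2 kN.
Interior bolts: l_c = 80 − 22 = 58 mm → 1.2 × 58 × 14 × 410 / 1000 = 399.5 → r_n = 275.5 kN.
R_n = 1 × 234.2 + 3 × 275.5 = 1061 kN.
Allowable strength R_n/Ω = 1061 / 2 = 530 kN.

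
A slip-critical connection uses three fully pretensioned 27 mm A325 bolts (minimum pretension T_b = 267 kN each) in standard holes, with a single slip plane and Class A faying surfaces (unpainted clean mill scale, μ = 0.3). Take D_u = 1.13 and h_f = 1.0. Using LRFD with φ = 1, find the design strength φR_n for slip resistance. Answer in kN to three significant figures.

272 kN

R_n = μ · D_u · h_f · T_b · n_s · n_b = 0.3 × 1.13 × 1.0 × 267 × 1 × 3 = 271.5 kN.
Design strength φR_n = 1 × 271.5 = 272 kN.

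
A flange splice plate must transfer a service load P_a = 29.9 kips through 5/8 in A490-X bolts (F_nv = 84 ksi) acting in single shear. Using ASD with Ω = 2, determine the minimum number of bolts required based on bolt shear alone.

A_b = π·0.625²/4 = 0.3068 in².
Per-bolt allowable strength R_n/Ω = 84 × 0.3068 × 1 / 2 = 12.89 kips.
n ≥ 29.9 / 12.89 = 2.32 → use 3 bolts.

3 bolts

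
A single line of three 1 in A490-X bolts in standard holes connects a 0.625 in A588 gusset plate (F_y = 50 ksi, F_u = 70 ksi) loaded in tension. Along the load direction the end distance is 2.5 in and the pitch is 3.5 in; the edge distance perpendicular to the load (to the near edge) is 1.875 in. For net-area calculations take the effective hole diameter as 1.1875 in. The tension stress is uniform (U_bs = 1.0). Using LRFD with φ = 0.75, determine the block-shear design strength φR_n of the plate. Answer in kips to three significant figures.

Shear plane L_v = 2.5 + 2·3.5 = 9.5 in; A_gv = 9.5 × 0.625 = 5.938 in².
A_nv = (9.5 − 2.5·1.1875) × 0.625 = 4.082 in².
A_nt = (1.875 − 0.5·1.1875) × 0.625 = 0.8008 in².
0.6 F_u A_nv = 171.4 kips; 0.6 F_y A_gv = 178.1 kips → shear rupture governs the shear term.
R_n = 171.4 + 1.0 × 70 × 0.8008 = 227.5 kips.
Design strength φR_n = 0.75 × 227.5 = 171 kips.

171 kips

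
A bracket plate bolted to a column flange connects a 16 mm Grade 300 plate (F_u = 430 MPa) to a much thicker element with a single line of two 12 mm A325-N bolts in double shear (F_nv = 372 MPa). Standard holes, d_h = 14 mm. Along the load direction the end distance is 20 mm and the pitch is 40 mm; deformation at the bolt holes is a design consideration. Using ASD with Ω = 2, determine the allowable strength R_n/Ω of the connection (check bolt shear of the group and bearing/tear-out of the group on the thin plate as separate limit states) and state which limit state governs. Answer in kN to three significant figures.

Bolt shear: A_b = π·12²/4 = 113.1 mm²; R_n = 372 × 113.1 × 2 × 2 / 1000 = 168.3 kN → 168.3 / 2 = 84.1 kN.
Bearing (1.2 l_c t F_u ≤ 2.4 d t F_u): upper limit = 2.4·12·16·430 / 1000 = 198.1 kN.
  Edge l_c = 20 − 14/2 = 13 → r_n = 107.3 kN; interior l_c = 40 − 14 = 26 → r_n = 198.1 kN.
  R_n,bearing = 1·107.3 + 1·198.1 = 305.5 kN → 305.5 / 2 = 153 kN.
Bolt shear governs: 84.1 kN.

84.1 kN (bolt shear governs)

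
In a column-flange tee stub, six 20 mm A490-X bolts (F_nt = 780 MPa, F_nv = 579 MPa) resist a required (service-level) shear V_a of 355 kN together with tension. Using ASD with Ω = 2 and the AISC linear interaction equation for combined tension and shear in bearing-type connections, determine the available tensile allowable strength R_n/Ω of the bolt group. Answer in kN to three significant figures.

A_b = π·20²/4 = 314.2 mm²; f_rv = 355 × 1000 / (6 × 314.2) = 188.3 MPa.
F'_nt = 1.3 F_nt − (Ω F_nt / F_nv) f_rv = 1.3·780 − (2·780/579)·188.3 = 506.6 MPa, capped at F_nt → F'_nt = 506.6 MPa.
R_n = F'_nt · A_b · n = 506.6 × 314.2 × 6 / 1000 = 954.9 kN.
Allowable strength R_n/Ω = 954.9 / 2 = 477 kN.

477 kN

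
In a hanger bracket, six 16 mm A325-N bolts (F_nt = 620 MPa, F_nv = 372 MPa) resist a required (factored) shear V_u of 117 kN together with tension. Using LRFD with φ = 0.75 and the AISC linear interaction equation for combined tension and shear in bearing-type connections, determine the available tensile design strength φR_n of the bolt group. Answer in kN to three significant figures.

A_b = π·16²/4 = 201.1 mm²; f_rv = 117 × 1000 / (6 × 201.1) = 96.99 MPa.
F'_nt = 1.3 F_nt − (F_nt / φF_nv) f_rv = 1.3·620 − (620/(0.75·372))·96.99 = 590.5 MPa, capped at F_nt → F'_nt = 590.5 MPa.
R_n = F'_nt · A_b · n = 590.5 × 201.1 × 6 / 1000 = 712.3 kN.
Design strength φR_n = 0.75 × 712.3 = 534 kN.

534 kN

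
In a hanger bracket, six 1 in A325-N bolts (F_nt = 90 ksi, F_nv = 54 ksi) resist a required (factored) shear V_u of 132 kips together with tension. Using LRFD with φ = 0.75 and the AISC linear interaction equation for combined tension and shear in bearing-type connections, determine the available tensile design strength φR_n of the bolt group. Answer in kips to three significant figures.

A_b = π·1²/4 = 0.7854 in²; f_rv = 132 / (6 × 0.7854) = 28.01 ksi.
F'_nt = 1.3 F_nt − (F_nt / φF_nv) f_rv = 1.3·90 − (90/(0.75·54))·28.01 = 54.75 ksi, capped at F_nt → F'_nt = 54.75 ksi.
R_n = F'_nt · A_b · n = 54.75 × 0.7854 × 6 = 258 kips.
Design strength φR_n = 0.75 × 258 = 194 kips.

194 kips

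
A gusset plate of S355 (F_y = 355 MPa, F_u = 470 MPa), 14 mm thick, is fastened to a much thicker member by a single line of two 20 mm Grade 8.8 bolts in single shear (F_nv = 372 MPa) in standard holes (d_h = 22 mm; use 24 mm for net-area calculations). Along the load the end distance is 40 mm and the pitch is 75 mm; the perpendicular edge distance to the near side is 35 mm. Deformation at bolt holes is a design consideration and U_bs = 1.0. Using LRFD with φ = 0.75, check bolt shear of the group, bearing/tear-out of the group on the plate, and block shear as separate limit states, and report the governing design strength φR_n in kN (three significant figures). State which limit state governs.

Bolt shear: A_b = π·20²/4 = 314.2 mm²; R_n = 372 × 314.2 × 2 × 1 / 1000 = 233.7 kN → 0.75 × 233.7 = 175 kN.
Bearing: edge l_c = 29, r_n = 229 kN; interior l_c = 53, r_n = 315.8 kN; R_n = 229 + 1·315.8 = 544.8 kN → 409 kN.
Block shear: A_gv = 1610, A_nv = 1106, A_nt = 322 mm²; R_n = min(0.6F_uA_nv, 0.6F_yA_gv) + U_bs·F_u·A_nt = 463.2 kN → 347 kN.
Bolt shear governs: 175 kN.

175 kN (bolt shear governs)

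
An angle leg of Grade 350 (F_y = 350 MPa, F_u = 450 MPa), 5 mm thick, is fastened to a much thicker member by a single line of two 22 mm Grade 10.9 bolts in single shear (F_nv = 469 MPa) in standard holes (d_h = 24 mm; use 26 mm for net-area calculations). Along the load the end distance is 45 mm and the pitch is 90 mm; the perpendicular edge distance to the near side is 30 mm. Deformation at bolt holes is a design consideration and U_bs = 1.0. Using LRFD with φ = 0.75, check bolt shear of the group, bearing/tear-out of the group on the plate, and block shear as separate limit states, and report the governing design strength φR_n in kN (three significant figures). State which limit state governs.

126 kN (block shear governs)

Bolt shear: A_b = π·22²/4 = 380.1 mm²; R_n = 469 × 380.1 × 2 × 1 / 1000 = 356.6 kN → 0.75 × 356.6 = 267 kN.
Bearing: edge l_c = 33, r_n = 89.1 kN; interior l_c = 66, r_n = 118.8 kN; R_n = 89.1 + 1·118.8 = 207.9 kN → 156 kN.
Block shear: A_gv = 675, A_nv = 480, A_nt = 85 mm²; R_n = min(0.6F_uA_nv, 0.6F_yA_gv) + U_bs·F_u·A_nt = 167.8 kN → 126 kN.
Block shear governs: 126 kN.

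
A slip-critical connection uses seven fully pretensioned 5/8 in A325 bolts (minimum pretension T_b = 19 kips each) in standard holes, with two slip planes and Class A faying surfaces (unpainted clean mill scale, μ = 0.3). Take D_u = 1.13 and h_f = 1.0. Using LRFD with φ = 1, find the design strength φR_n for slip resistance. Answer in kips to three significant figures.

90.2 kips

R_n = μ · D_u · h_f · T_b · n_s · n_b = 0.3 × 1.13 × 1.0 × 19 × 2 × 7 = 90.17 kips.
Design strength φR_n = 1 × 90.17 = 90.2 kips.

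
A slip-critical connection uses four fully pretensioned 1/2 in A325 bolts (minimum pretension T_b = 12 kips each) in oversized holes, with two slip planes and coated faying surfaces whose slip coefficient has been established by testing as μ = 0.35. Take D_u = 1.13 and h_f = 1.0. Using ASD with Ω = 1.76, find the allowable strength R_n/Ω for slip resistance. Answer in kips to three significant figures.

R_n = μ · D_u · h_f · T_b · n_s · n_b = 0.35 × 1.13 × 1.0 × 12 × 2 × 4 = 37.97 kips.
Allowable strength R_n/Ω = 37.97 / 1.76 = 21.6 kips.

21.6 kips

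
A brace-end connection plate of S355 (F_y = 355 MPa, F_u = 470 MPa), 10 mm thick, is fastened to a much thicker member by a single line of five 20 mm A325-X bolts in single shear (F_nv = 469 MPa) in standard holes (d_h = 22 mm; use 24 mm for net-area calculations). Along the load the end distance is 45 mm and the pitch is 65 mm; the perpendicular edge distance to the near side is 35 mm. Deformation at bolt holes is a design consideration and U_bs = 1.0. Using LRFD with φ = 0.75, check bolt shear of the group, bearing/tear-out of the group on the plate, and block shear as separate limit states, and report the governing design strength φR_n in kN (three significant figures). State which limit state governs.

Bolt shear: A_b = π·20²/4 = 314.2 mm²; R_n = 469 × 314.2 × 5 × 1 / 1000 = 736.7 kN → 0.75 × 736.7 = 553 kN.
Bearing: edge l_c = 34, r_n = 191.8 kN; interior l_c = 43, r_n = 225.6 kN; R_n = 191.8 + 4·225.6 = 1094 kN → 821 kN.
Block shear: A_gv = 3050, A_nv = 1970, A_nt = 230 mm²; R_n = min(0.6F_uA_nv, 0.6F_yA_gv) + U_bs·F_u·A_nt = 663.6 kN → 498 kN.
Block shear governs: 498 kN.

498 kN (block shear governs)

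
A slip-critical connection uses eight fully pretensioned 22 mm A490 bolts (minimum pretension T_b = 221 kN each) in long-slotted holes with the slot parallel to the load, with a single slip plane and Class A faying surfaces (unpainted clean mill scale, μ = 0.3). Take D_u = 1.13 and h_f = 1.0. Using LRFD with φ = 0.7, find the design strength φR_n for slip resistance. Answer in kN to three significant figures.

R_n = μ · D_u · h_f · T_b · n_s · n_b = 0.3 × 1.13 × 1.0 × 221 × 1 × 8 = 599.4 kN.
Design strength φR_n = 0.7 × 599.4 = 420 kN.

420 kN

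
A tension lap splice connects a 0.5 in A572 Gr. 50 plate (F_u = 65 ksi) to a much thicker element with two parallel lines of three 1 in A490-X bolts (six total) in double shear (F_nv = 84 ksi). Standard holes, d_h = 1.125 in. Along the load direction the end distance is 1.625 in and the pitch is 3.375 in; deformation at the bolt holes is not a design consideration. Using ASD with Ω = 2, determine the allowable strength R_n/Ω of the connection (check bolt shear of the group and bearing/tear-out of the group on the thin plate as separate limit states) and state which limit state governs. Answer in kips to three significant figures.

Bolt shear: A_b = π·1²/4 = 0.7854 in²; R_n = 84 × 0.7854 × 6 × 2 = 791.7 kips → 791.7 / 2 = 396 kips.
Bearing (1.5 l_c t F_u ≤ 3.0 d t F_u): upper limit = 3.0·1·0.5·65 = 97.5 kips.
  Edge l_c = 1.625 − 1.125/2 = 1.062 → r_n = 51.8 kips; interior l_c = 3.375 − 1.125 = 2.25 → r_n = 97.5 kips.
  R_n,bearing = 2·51.8 + 4·97.5 = 493.6 kips → 493.6 / 2 = 247 kips.
Bearing governs: 247 kips.

247 kips (bearing governs)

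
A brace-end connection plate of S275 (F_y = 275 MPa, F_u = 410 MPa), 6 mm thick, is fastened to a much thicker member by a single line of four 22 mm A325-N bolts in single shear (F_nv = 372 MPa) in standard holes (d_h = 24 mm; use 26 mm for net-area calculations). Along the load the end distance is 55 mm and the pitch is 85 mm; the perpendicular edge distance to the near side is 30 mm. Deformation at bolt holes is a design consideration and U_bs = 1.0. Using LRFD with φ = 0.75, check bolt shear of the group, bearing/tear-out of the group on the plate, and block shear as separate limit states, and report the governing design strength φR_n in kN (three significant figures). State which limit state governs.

262 kN (block shear governs)

Bolt shear: A_b = π·22²/4 = 380.1 mm²; R_n = 372 × 380.1 × 4 × 1 / 1000 = 565.6 kN → 0.75 × 565.6 = 424 kN.
Bearing: edge l_c = 43, r_n = 126.9 kN; interior l_c = 61, r_n = 129.9 kN; R_n = 126.9 + 3·129.9 = 516.6 kN → 387 kN.
Block shear: A_gv = 1860, A_nv = 1314, A_nt = 102 mm²; R_n = min(0.6F_uA_nv, 0.6F_yA_gv) + U_bs·F_u·A_nt = 348.7 kN → 262 kN.
Block shear governs: 262 kN.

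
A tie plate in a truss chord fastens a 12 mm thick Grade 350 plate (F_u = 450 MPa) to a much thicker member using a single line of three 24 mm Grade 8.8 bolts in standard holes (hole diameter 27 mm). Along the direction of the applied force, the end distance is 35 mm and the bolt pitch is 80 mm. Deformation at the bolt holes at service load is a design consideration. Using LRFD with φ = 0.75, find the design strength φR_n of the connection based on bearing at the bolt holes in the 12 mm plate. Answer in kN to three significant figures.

Per bolt r_n = 1.2 l_c t F_u ≤ 2.4 d t F_u; upper limit = 2.4 × 24 × 12 × 450 / 1000 = 311 kN.
Edge bolt: l_c = 35 − 27/2 = 21.5 mm → 1.2 × 21.5 × 12 × 450 / 1000 = 139.3 → r_n = 139.3 kN.
Interior bolts: l_c = 80 − 27 = 53 mm → 1.2 × 53 × 12 × 450 / 1000 = 343.4 → r_n = 311 kN.
R_n = 1 × 139.3 + 2 × 311 = 761.4 kN.
Design strength φR_n = 0.75 × 761.4 = 571 kN.

571 kN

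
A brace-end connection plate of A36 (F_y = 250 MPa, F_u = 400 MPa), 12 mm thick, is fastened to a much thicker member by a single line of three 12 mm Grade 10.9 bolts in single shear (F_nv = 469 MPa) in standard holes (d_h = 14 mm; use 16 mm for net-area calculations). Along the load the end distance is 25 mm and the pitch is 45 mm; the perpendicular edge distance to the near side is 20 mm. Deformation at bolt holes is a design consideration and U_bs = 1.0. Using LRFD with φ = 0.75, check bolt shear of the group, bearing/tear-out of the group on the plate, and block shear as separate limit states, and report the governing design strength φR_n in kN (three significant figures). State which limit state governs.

Bolt shear: A_b = π·12²/4 = 113.1 mm²; R_n = 469 × 113.1 × 3 × 1 / 1000 = 159.1 kN → 0.75 × 159.1 = 119 kN.
Bearing: edge l_c = 18, r_n = 103.7 kN; interior l_c = 31, r_n = 138.2 kN; R_n = 103.7 + 2·138.2 = 380.2 kN → 285 kN.
Block shear: A_gv = 1380, A_nv = 900, A_nt = 144 mm²; R_n = min(0.6F_uA_nv, 0.6F_yA_gv) + U_bs·F_u·A_nt = 264.6 kN → 198 kN.
Bolt shear governs: 119 kN.

119 kN (bolt shear governs)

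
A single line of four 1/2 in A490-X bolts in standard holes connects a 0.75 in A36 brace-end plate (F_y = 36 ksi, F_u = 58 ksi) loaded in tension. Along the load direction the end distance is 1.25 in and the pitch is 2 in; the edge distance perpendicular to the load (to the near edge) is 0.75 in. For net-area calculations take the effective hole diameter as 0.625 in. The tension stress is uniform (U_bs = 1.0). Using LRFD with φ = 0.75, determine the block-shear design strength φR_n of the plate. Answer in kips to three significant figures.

Shear plane L_v = 1.25 + 3·2 = 7.25 in; A_gv = 7.25 × 0.75 = 5.438 in².
A_nv = (7.25 − 3.5·0.625) × 0.75 = 3.797 in².
A_nt = (0.75 − 0.5·0.625) × 0.75 = 0.3281 in².
0.6 F_u A_nv = 132.1 kips; 0.6 F_y A_gv = 117.4 kips → shear yielding governs the shear term.
R_n = 117.4 + 1.0 × 58 × 0.3281 = 136.5 kips.
Design strength φR_n = 0.75 × 136.5 = 102 kips.

102 kips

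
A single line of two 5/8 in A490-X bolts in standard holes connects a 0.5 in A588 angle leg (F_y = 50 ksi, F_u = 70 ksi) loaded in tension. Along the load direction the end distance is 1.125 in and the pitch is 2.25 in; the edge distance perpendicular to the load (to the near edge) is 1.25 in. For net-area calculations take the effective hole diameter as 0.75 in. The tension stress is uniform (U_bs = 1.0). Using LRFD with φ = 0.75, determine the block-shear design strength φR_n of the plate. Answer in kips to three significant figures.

Shear plane L_v = 1.125 + 1·2.25 = 3.375 in; A_gv = 3.375 × 0.5 = 1.688 in².
A_nv = (3.375 − 1.5·0.75) × 0.5 = 1.125 in².
A_nt = (1.25 − 0.5·0.75) × 0.5 = 0.4375 in².
0.6 F_u A_nv = 47.25 kips; 0.6 F_y A_gv = 50.62 kips → shear rupture governs the shear term.
R_n = 47.25 + 1.0 × 70 × 0.4375 = 77.88 kips.
Design strength φR_n = 0.75 × 77.88 = 58.4 kips.

58.4 kips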